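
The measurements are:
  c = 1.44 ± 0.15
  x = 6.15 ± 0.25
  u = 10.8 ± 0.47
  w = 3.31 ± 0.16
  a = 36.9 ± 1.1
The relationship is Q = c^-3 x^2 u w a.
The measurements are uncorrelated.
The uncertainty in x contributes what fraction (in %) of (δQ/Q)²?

(δQ/Q)² = (-3·δc/c)² + (2·δx/x)² + (1·δu/u)² + (1·δw/w)² + (1·δa/a)²
  c term: (-3×0.104)² = 0.0977
  x term: (2×0.0407)² = 0.00661
  u term: (1×0.0435)² = 0.00189
  w term: (1×0.0483)² = 0.00234
  a term: (1×0.0298)² = 0.000889
Total = 0.109. Share from x = 0.00661/0.109 = 0.0604.

6.04%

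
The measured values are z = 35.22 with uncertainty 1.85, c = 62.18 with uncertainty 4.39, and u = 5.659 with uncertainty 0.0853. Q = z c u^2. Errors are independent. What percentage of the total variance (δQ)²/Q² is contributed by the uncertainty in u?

(δQ/Q)² = (1·δz/z)² + (1·δc/c)² + (2·δu/u)²
  z term: (1×0.0525)² = 0.00276
  c term: (1×0.0706)² = 0.00498
  u term: (2×0.0151)² = 0.000909
Total = 0.00865. Share from u = 0.000909/0.00865 = 0.105.

10.5%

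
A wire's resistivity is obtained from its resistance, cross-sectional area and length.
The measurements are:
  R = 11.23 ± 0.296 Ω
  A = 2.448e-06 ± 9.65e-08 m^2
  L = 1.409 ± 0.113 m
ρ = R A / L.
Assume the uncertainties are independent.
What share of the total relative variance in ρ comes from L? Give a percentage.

74.1%

(δρ/ρ)² = (1·δR/R)² + (1·δA/A)² + (-1·δL/L)²
  R term: (1×0.0264)² = 0.000695
  A term: (1×0.0394)² = 0.00155
  L term: (-1×0.0802)² = 0.00643
Total = 0.00868. Share from L = 0.00643/0.00868 = 0.741.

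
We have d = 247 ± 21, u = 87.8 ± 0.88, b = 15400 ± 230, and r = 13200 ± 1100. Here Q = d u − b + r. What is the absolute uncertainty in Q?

2170

Let p = d·u = 21700. δp/p = √((1·δd/d)² + (1·δu/u)²) = √(0.00723 + 0.000100) = 0.0856, so δp = 1860.
Q = p − b + r: δQ = √(δp² + δb² + δr²) = √(3.45e+06 + 52900 + 1.21e+06) = 2170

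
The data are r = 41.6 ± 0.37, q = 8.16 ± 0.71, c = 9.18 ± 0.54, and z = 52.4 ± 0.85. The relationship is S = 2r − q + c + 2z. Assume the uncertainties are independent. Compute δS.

2.06

Absolute uncertainties add in quadrature for a linear combination:
  (2·δr)² = 0.548;  (δq)² = 0.504;  (δc)² = 0.292;  (2·δz)² = 2.89
δS = √(4.23) = 2.06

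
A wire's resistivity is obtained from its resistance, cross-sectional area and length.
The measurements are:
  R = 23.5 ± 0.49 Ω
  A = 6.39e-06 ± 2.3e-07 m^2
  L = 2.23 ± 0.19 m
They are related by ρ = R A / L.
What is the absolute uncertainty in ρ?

Products/powers → add relative errors in quadrature, weighted by exponent:
  (1·δR/R)² = (1×0.0209)² = 0.000435;  (1·δA/A)² = (1×0.0360)² = 0.00130;  (-1·δL/L)² = (-1×0.0852)² = 0.00726
δρ/ρ = √(0.00899) = 0.0948
ρ = 6.73e-05 Ω·m, so δρ = 0.0948 × 6.73e-05 = 6.38e-06 Ω·m.

6.38e-06 Ω·m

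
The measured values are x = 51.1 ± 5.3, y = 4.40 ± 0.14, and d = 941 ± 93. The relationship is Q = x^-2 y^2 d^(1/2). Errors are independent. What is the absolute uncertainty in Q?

0.0506

Since Q is a product/quotient, work with relative uncertainties:
  (-2·δx/x)² = (-2×0.104)² = 0.0430;  (2·δy/y)² = (2×0.0318)² = 0.00405;  (½·δd/d)² = (0.5×0.0988)² = 0.00244
δQ/Q = √(0.0495) = 0.223
Q = 0.227, so δQ = 0.223 × 0.227 = 0.0506.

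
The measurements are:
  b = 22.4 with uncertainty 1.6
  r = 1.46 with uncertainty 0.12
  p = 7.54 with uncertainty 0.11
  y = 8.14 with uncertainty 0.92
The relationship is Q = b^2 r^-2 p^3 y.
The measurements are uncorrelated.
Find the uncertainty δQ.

2.05e+05

Each factor contributes (exponent × relative error)² to (δQ/Q)²:
  (2·δb/b)² = (2×0.0714)² = 0.0204;  (-2·δr/r)² = (-2×0.0822)² = 0.0270;  (3·δp/p)² = (3×0.0146)² = 0.00192;  (1·δy/y)² = (1×0.113)² = 0.0128
δQ/Q = √(0.0621) = 0.249
Q = 8.21e+05, so δQ = 0.249 × 8.21e+05 = 2.05e+05.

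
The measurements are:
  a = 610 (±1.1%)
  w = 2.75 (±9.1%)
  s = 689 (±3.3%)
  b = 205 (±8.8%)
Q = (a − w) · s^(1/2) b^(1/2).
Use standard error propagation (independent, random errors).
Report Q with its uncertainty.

Let u = a − w = 607. δu = √(δa² + δw²) = √(45.0 + 0.0626) = 6.71, so δu/u = 0.0111.
Q is then a monomial in u, s, b:
δQ/Q = √((δu/u)² + (½·δs/s)² + (½·δb/b)²) = √(0.000122 + 0.000272 + 0.00194) = 0.0483
Q = 2.28e+05, so δQ = 0.0483 × 2.28e+05 = 11000.

(2.28 ± 0.110) × 10^5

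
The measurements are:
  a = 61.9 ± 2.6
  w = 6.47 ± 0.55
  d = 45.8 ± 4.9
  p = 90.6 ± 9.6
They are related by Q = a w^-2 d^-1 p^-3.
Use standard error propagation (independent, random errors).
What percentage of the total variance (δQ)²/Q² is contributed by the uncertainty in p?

(δQ/Q)² = (1·δa/a)² + (-2·δw/w)² + (-1·δd/d)² + (-3·δp/p)²
  a term: (1×0.0420)² = 0.00176
  w term: (-2×0.0850)² = 0.0289
  d term: (-1×0.107)² = 0.0114
  p term: (-3×0.106)² = 0.101
Total = 0.143. Share from p = 0.101/0.143 = 0.706.

70.6%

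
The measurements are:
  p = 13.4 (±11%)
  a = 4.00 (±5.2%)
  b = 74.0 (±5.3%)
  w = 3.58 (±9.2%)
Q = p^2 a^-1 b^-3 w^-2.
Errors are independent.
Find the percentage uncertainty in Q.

33.2%

For a monomial Q ∝ p^2, a^-1, b^-3, w^-2, fractional errors add in quadrature:
  (2·δp/p)² = (2×0.110)² = 0.0484;  (-1·δa/a)² = (-1×0.0520)² = 0.00270;  (-3·δb/b)² = (-3×0.0530)² = 0.0253;  (-2·δw/w)² = (-2×0.0920)² = 0.0339
δQ/Q = √(0.110) = 0.332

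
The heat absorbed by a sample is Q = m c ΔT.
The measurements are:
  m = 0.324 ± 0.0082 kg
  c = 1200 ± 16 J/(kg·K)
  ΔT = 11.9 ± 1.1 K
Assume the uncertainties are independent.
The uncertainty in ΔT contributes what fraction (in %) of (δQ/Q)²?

91.3%

(δQ/Q)² = (1·δm/m)² + (1·δc/c)² + (1·δΔT/ΔT)²
  m term: (1×0.0253)² = 0.000641
  c term: (1×0.0133)² = 0.000178
  ΔT term: (1×0.0924)² = 0.00854
Total = 0.00936. Share from ΔT = 0.00854/0.00936 = 0.913.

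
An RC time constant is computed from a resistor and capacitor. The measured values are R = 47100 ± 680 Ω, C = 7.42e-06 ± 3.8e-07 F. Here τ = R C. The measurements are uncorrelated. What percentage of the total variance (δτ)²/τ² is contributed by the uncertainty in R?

7.36%

(δτ/τ)² = (1·δR/R)² + (1·δC/C)²
  R term: (1×0.0144)² = 0.000208
  C term: (1×0.0512)² = 0.00262
Total = 0.00283. Share from R = 0.000208/0.00283 = 0.0736.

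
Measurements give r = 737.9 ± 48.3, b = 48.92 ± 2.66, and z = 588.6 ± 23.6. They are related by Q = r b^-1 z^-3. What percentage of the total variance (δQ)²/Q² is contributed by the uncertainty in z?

66.6%

(δQ/Q)² = (1·δr/r)² + (-1·δb/b)² + (-3·δz/z)²
  r term: (1×0.0655)² = 0.00428
  b term: (-1×0.0544)² = 0.00296
  z term: (-3×0.0401)² = 0.0145
Total = 0.0217. Share from z = 0.0145/0.0217 = 0.666.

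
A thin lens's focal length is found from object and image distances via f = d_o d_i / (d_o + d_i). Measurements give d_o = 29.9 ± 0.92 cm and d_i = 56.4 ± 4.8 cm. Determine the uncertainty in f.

∂f/∂d_o = (d_i/(d_o+d_i))² = 0.427;  ∂f/∂d_i = (d_o/(d_o+d_i))² = 0.120
δf = √((∂f/∂d_o · δd_o)² + (∂f/∂d_i · δd_i)²) = √(0.154 + 0.332) = 0.697 cm

0.697 cm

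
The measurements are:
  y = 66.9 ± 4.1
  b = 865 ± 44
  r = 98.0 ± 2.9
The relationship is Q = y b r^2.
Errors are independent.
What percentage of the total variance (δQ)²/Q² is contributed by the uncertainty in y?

38.1%

(δQ/Q)² = (1·δy/y)² + (1·δb/b)² + (2·δr/r)²
  y term: (1×0.0613)² = 0.00376
  b term: (1×0.0509)² = 0.00259
  r term: (2×0.0296)² = 0.00350
Total = 0.00985. Share from y = 0.00376/0.00985 = 0.381.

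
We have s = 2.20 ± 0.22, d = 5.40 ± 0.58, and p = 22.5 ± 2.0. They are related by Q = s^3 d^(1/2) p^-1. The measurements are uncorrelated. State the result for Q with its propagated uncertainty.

1.10 ± 0.349

Relative error in a monomial: (δQ/Q)² = Σ (nᵢ · δxᵢ/xᵢ)².
  (3·δs/s)² = (3×0.100)² = 0.0900;  (½·δd/d)² = (0.5×0.107)² = 0.00288;  (-1·δp/p)² = (-1×0.0889)² = 0.00790
δQ/Q = √(0.101) = 0.317
Q = 1.10, so δQ = 0.317 × 1.10 = 0.349.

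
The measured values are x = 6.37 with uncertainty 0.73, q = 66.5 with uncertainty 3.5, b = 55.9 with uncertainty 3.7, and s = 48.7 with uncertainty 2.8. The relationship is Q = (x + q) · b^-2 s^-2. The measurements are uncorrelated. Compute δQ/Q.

0.182

Let u = x + q = 72.9. δu = √(δx² + δq²) = √(0.533 + 12.2) = 3.58, so δu/u = 0.0491.
Q is then a monomial in u, b, s:
δQ/Q = √((δu/u)² + (-2·δb/b)² + (-2·δs/s)²) = √(0.00241 + 0.0175 + 0.0132) = 0.182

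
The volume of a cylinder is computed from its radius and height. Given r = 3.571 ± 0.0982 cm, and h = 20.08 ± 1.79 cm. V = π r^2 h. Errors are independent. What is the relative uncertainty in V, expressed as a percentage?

10.5%

Products/powers → add relative errors in quadrature, weighted by exponent:
  (2·δr/r)² = (2×0.0275)² = 0.00302;  (1·δh/h)² = (1×0.0891)² = 0.00795
δV/V = √(0.0110) = 0.105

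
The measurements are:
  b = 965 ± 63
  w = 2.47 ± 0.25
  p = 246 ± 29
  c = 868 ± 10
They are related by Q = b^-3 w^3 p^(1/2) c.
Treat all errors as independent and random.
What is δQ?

8.36e-05

For a monomial Q ∝ b^-3, w^3, p^(1/2), c, fractional errors add in quadrature:
  (-3·δb/b)² = (-3×0.0653)² = 0.0384;  (3·δw/w)² = (3×0.101)² = 0.0922;  (½·δp/p)² = (0.5×0.118)² = 0.00347;  (1·δc/c)² = (1×0.0115)² = 0.000133
δQ/Q = √(0.134) = 0.366
Q = 0.000228, so δQ = 0.366 × 0.000228 = 8.36e-05.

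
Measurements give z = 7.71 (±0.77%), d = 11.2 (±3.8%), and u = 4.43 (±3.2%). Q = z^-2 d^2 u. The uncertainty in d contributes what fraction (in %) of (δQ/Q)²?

(δQ/Q)² = (-2·δz/z)² + (2·δd/d)² + (1·δu/u)²
  z term: (-2×0.00770)² = 0.000237
  d term: (2×0.0380)² = 0.00578
  u term: (1×0.0320)² = 0.00102
Total = 0.00704. Share from d = 0.00578/0.00704 = 0.821.

82.1%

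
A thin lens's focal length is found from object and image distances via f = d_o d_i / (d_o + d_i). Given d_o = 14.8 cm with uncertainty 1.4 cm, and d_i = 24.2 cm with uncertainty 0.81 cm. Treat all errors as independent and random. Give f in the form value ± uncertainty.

∂f/∂d_o = (d_i/(d_o+d_i))² = 0.385;  ∂f/∂d_i = (d_o/(d_o+d_i))² = 0.144
δf = √((∂f/∂d_o · δd_o)² + (∂f/∂d_i · δd_i)²) = √(0.291 + 0.0136) = 0.552 cm
f = 9.18 cm.

9.18 ± 0.552 cm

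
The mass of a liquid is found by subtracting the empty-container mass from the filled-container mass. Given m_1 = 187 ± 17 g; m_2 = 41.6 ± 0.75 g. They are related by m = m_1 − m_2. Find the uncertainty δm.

17.0 g

For a sum/difference, combine absolute errors in quadrature:
  (δm_1)² = 289;  (δm_2)² = 0.562
δm = √(290) = 17.0 g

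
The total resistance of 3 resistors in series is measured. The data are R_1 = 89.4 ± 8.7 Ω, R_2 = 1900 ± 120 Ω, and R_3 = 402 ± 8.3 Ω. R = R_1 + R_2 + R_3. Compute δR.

Absolute uncertainties add in quadrature for a linear combination:
  (δR_1)² = 75.7;  (δR_2)² = 14400;  (δR_3)² = 68.9
δR = √(14500) = 121 Ω

121 Ω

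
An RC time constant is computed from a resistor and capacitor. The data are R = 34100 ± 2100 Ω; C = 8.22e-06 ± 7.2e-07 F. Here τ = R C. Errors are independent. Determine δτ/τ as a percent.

For a monomial τ ∝ R, C, fractional errors add in quadrature:
  (1·δR/R)² = (1×0.0616)² = 0.00379;  (1·δC/C)² = (1×0.0876)² = 0.00767
δτ/τ = √(0.0115) = 0.107

10.7%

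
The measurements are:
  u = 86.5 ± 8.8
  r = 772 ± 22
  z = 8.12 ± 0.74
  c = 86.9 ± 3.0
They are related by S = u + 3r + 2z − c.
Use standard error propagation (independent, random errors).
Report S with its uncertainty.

S is a linear combination, so absolute uncertainties add in quadrature:
  (δu)² = 77.4;  (3·δr)² = 4360;  (2·δz)² = 2.19;  (δc)² = 9.00
δS = √(4440) = 66.7
S = 2330.

2330 ± 66.7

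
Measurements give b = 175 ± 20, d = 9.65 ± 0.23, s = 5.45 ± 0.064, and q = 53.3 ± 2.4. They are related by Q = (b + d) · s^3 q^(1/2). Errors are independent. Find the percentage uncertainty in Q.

11.6%

Let u = b + d = 185. δu = √(δb² + δd²) = √(400 + 0.0529) = 20.0, so δu/u = 0.108.
Q is then a monomial in u, s, q:
δQ/Q = √((δu/u)² + (3·δs/s)² + (½·δq/q)²) = √(0.0117 + 0.00124 + 0.000507) = 0.116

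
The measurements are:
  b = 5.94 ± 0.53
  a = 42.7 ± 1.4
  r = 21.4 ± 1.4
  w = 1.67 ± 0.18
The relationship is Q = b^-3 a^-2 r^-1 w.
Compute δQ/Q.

0.303

Since Q is a product/quotient, work with relative uncertainties:
  (-3·δb/b)² = (-3×0.0892)² = 0.0717;  (-2·δa/a)² = (-2×0.0328)² = 0.00430;  (-1·δr/r)² = (-1×0.0654)² = 0.00428;  (1·δw/w)² = (1×0.108)² = 0.0116
δQ/Q = √(0.0918) = 0.303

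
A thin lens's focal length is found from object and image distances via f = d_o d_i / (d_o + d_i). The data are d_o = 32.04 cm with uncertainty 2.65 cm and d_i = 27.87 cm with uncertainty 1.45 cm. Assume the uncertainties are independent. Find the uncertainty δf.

0.708 cm

∂f/∂d_o = (d_i/(d_o+d_i))² = 0.216;  ∂f/∂d_i = (d_o/(d_o+d_i))² = 0.286
δf = √((∂f/∂d_o · δd_o)² + (∂f/∂d_i · δd_i)²) = √(0.329 + 0.172) = 0.708 cm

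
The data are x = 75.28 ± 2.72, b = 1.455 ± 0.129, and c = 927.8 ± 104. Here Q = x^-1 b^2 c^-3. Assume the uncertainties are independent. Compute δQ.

Relative error in a monomial: (δQ/Q)² = Σ (nᵢ · δxᵢ/xᵢ)².
  (-1·δx/x)² = (-1×0.0361)² = 0.00131;  (2·δb/b)² = (2×0.0887)² = 0.0314;  (-3·δc/c)² = (-3×0.112)² = 0.113
δQ/Q = √(0.146) = 0.382
Q = 3.521e-11, so δQ = 0.382 × 3.521e-11 = 1.34e-11.

1.34e-11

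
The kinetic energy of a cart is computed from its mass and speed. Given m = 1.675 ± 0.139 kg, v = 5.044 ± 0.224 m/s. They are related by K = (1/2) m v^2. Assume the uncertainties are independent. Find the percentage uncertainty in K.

Products/powers → add relative errors in quadrature, weighted by exponent:
  (1·δm/m)² = (1×0.0830)² = 0.00689;  (2·δv/v)² = (2×0.0444)² = 0.00789
δK/K = √(0.0148) = 0.122

12.2%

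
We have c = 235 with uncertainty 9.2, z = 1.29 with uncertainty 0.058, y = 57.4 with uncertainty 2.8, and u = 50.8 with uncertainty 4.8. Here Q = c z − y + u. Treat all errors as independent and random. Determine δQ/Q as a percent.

6.38%

Let p = c·z = 303. δp/p = √((1·δc/c)² + (1·δz/z)²) = √(0.00153 + 0.00202) = 0.0596, so δp = 18.1.
Q = p − y + u: δQ = √(δp² + δy² + δu²) = √(327 + 7.84 + 23.0) = 18.9
Q = 297, so δQ/Q = 18.9/297 = 0.0638.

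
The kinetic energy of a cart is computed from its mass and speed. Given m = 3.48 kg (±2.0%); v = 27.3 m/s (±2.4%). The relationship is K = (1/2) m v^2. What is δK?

For a monomial K ∝ m, v^2, fractional errors add in quadrature:
  (1·δm/m)² = (1×0.0200)² = 0.000400;  (2·δv/v)² = (2×0.0240)² = 0.00230
δK/K = √(0.00270) = 0.0520
K = 1300 J, so δK = 0.0520 × 1300 = 67.4 J.

67.4 J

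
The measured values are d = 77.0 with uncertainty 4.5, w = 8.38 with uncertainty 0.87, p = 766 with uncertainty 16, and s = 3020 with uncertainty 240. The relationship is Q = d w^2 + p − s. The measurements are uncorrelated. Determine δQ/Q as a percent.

37.8%

Let h = d·w^2 = 5410. δh/h = √((1·δd/d)² + (2·δw/w)²) = √(0.00342 + 0.0431) = 0.216, so δh = 1170.
Q = h + p − s: δQ = √(δh² + δp² + δs²) = √(1.36e+06 + 256 + 57600) = 1190
Q = 3150, so δQ/Q = 1190/3150 = 0.378.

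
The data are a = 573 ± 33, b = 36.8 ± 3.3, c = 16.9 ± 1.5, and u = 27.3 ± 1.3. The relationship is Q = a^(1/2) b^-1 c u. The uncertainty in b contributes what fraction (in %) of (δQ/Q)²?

42.3%

(δQ/Q)² = (½·δa/a)² + (-1·δb/b)² + (1·δc/c)² + (1·δu/u)²
  a term: (0.5×0.0576)² = 0.000829
  b term: (-1×0.0897)² = 0.00804
  c term: (1×0.0888)² = 0.00788
  u term: (1×0.0476)² = 0.00227
Total = 0.0190. Share from b = 0.00804/0.0190 = 0.423.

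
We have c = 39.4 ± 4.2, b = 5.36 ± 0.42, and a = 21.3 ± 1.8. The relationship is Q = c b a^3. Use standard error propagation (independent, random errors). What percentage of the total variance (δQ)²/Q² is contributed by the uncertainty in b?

7.51%

(δQ/Q)² = (1·δc/c)² + (1·δb/b)² + (3·δa/a)²
  c term: (1×0.107)² = 0.0114
  b term: (1×0.0784)² = 0.00614
  a term: (3×0.0845)² = 0.0643
Total = 0.0818. Share from b = 0.00614/0.0818 = 0.0751.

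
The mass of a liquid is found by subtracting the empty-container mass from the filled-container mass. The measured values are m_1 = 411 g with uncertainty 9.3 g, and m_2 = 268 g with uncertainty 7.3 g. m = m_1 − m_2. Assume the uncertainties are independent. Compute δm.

Sums and differences: (δm)² = Σ (cᵢ δxᵢ)².
  (δm_1)² = 86.5;  (δm_2)² = 53.3
δm = √(140) = 11.8 g

11.8 g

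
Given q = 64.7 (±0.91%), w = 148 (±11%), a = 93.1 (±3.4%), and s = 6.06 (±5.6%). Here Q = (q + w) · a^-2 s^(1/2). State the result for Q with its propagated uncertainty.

0.0604 ± 0.00641

Let u = q + w = 213. δu = √(δq² + δw²) = √(0.347 + 265) = 16.3, so δu/u = 0.0766.
Q is then a monomial in u, a, s:
δQ/Q = √((δu/u)² + (-2·δa/a)² + (½·δs/s)²) = √(0.00587 + 0.00462 + 0.000784) = 0.106
Q = 0.0604, so δQ = 0.106 × 0.0604 = 0.00641.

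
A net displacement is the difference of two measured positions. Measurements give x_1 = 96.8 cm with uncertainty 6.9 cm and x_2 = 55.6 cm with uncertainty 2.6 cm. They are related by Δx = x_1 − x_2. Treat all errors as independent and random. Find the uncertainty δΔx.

7.37 cm

Sums and differences: (δΔx)² = Σ (cᵢ δxᵢ)².
  (δx_1)² = 47.6;  (δx_2)² = 6.76
δΔx = √(54.4) = 7.37 cm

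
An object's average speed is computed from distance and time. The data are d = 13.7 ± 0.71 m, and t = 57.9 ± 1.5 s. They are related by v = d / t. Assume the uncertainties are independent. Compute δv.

0.0137 m/s

Each factor contributes (exponent × relative error)² to (δv/v)²:
  (1·δd/d)² = (1×0.0518)² = 0.00269;  (-1·δt/t)² = (-1×0.0259)² = 0.000671
δv/v = √(0.00336) = 0.0579
v = 0.237 m/s, so δv = 0.0579 × 0.237 = 0.0137 m/s.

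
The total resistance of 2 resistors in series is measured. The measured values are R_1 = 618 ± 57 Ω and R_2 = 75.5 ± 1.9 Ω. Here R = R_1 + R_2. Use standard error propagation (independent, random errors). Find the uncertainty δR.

57.0 Ω

Each term contributes (cᵢ δxᵢ)² to (δR)²:
  (δR_1)² = 3250;  (δR_2)² = 3.61
δR = √(3250) = 57.0 Ω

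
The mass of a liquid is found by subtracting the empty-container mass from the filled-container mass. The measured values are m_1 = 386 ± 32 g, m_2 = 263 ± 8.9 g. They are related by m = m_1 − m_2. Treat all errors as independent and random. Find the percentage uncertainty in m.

Absolute uncertainties add in quadrature for a linear combination:
  (δm_1)² = 1020;  (δm_2)² = 79.2
δm = √(1100) = 33.2 g
m = 123 g, so δm/m = 33.2/123 = 0.270.

27.0%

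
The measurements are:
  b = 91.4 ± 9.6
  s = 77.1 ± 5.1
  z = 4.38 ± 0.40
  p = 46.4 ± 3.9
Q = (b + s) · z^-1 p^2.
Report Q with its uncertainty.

82800 ± 16700

Let u = b + s = 168. δu = √(δb² + δs²) = √(92.2 + 26.0) = 10.9, so δu/u = 0.0645.
Q is then a monomial in u, z, p:
δQ/Q = √((δu/u)² + (-1·δz/z)² + (2·δp/p)²) = √(0.00416 + 0.00834 + 0.0283) = 0.202
Q = 82800, so δQ = 0.202 × 82800 = 16700.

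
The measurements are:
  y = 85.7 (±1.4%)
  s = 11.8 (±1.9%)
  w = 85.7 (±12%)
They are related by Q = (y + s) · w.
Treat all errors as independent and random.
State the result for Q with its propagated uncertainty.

Let u = y + s = 97.5. δu = √(δy² + δs²) = √(1.44 + 0.0503) = 1.22, so δu/u = 0.0125.
Q is then a monomial in u, w:
δQ/Q = √((δu/u)² + (1·δw/w)²) = √(0.000157 + 0.0144) = 0.121
Q = 8360, so δQ = 0.121 × 8360 = 1010.

8360 ± 1010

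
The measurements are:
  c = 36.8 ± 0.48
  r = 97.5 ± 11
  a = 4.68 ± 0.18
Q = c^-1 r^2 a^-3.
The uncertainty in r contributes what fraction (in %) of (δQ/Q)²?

79.1%

(δQ/Q)² = (-1·δc/c)² + (2·δr/r)² + (-3·δa/a)²
  c term: (-1×0.0130)² = 0.000170
  r term: (2×0.113)² = 0.0509
  a term: (-3×0.0385)² = 0.0133
Total = 0.0644. Share from r = 0.0509/0.0644 = 0.791.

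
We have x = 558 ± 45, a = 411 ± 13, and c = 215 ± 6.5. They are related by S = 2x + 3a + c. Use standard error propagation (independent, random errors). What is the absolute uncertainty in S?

Absolute uncertainties add in quadrature for a linear combination:
  (2·δx)² = 8100;  (3·δa)² = 1520;  (δc)² = 42.2
δS = √(9660) = 98.3

98.3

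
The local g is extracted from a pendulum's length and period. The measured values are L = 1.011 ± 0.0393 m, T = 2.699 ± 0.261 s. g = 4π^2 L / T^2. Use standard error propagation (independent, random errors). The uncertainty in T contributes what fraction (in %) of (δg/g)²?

96.1%

(δg/g)² = (1·δL/L)² + (-2·δT/T)²
  L term: (1×0.0389)² = 0.00151
  T term: (-2×0.0967)² = 0.0374
Total = 0.0389. Share from T = 0.0374/0.0389 = 0.961.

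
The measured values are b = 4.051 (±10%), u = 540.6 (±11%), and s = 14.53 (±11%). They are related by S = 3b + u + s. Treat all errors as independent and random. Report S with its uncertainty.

567.3 ± 59.5

For a sum/difference, combine absolute errors in quadrature:
  (3·δb)² = 1.48;  (δu)² = 3540;  (δs)² = 2.55
δS = √(3540) = 59.5
S = 567.3.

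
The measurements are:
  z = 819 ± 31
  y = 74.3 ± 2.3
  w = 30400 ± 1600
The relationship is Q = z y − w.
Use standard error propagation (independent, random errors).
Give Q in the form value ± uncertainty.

Let p = z·y = 60900. δp/p = √((1·δz/z)² + (1·δy/y)²) = √(0.00143 + 0.000958) = 0.0489, so δp = 2980.
Q = p − w: δQ = √(δp² + δw²) = √(8.85e+06 + 2.56e+06) = 3380
Q = 30500.

30500 ± 3380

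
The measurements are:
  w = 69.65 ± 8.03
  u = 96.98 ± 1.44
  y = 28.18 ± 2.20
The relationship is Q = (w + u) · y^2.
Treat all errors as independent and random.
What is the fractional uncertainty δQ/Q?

0.164

Let h = w + u = 166.6. δh = √(δw² + δu²) = √(64.5 + 2.07) = 8.16, so δh/h = 0.0490.
Q is then a monomial in h, y:
δQ/Q = √((δh/h)² + (2·δy/y)²) = √(0.00240 + 0.0244) = 0.164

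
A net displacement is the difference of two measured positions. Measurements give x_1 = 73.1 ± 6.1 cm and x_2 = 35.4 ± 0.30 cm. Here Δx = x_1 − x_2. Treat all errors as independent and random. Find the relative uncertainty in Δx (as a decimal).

0.162

For a sum/difference, combine absolute errors in quadrature:
  (δx_1)² = 37.2;  (δx_2)² = 0.0900
δΔx = √(37.3) = 6.11 cm
Δx = 37.7 cm, so δΔx/Δx = 6.11/37.7 = 0.162.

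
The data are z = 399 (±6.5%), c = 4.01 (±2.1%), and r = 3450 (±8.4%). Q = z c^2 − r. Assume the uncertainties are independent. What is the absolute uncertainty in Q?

575

Let p = z·c^2 = 6420. δp/p = √((1·δz/z)² + (2·δc/c)²) = √(0.00423 + 0.00176) = 0.0774, so δp = 497.
Q = p − r: δQ = √(δp² + δr²) = √(2.47e+05 + 84000) = 575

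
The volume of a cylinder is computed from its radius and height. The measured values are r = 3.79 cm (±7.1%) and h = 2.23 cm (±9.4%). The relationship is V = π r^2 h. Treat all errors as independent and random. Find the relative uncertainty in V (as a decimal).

Relative error in a monomial: (δV/V)² = Σ (nᵢ · δxᵢ/xᵢ)².
  (2·δr/r)² = (2×0.0710)² = 0.0202;  (1·δh/h)² = (1×0.0940)² = 0.00884
δV/V = √(0.0290) = 0.170

0.170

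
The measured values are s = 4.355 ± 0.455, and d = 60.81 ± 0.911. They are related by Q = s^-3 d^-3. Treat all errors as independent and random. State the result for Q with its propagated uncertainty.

(5.384 ± 1.70) × 10^-8

For a monomial Q ∝ s^-3, d^-3, fractional errors add in quadrature:
  (-3·δs/s)² = (-3×0.104)² = 0.0982;  (-3·δd/d)² = (-3×0.0150)² = 0.00202
δQ/Q = √(0.100) = 0.317
Q = 5.384e-08, so δQ = 0.317 × 5.384e-08 = 1.7e-08.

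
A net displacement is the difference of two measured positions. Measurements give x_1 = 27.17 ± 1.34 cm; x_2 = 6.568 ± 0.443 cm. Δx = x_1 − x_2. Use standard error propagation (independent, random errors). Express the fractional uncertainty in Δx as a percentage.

6.85%

Each term contributes (cᵢ δxᵢ)² to (δΔx)²:
  (δx_1)² = 1.80;  (δx_2)² = 0.196
δΔx = √(1.99) = 1.41 cm
Δx = 20.60 cm, so δΔx/Δx = 1.41/20.60 = 0.0685.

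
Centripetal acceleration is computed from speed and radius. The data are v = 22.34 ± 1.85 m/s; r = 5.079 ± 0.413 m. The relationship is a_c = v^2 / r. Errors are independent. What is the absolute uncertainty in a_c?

a_c is a product of powers, so relative uncertainties combine in quadrature:
  (2·δv/v)² = (2×0.0828)² = 0.0274;  (-1·δr/r)² = (-1×0.0813)² = 0.00661
δa_c/a_c = √(0.0340) = 0.185
a_c = 98.26 m/s^2, so δa_c = 0.185 × 98.26 = 18.1 m/s^2.

18.1 m/s^2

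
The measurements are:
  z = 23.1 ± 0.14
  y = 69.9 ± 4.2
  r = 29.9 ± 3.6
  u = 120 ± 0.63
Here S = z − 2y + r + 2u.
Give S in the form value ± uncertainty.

153 ± 9.23

Each term contributes (cᵢ δxᵢ)² to (δS)²:
  (δz)² = 0.0196;  (2·δy)² = 70.6;  (δr)² = 13.0;  (2·δu)² = 1.59
δS = √(85.1) = 9.23
S = 153.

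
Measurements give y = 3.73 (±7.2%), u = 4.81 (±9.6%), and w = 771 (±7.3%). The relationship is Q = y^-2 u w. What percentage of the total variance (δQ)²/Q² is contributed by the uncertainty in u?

(δQ/Q)² = (-2·δy/y)² + (1·δu/u)² + (1·δw/w)²
  y term: (-2×0.0720)² = 0.0207
  u term: (1×0.0960)² = 0.00922
  w term: (1×0.0730)² = 0.00533
Total = 0.0353. Share from u = 0.00922/0.0353 = 0.261.

26.1%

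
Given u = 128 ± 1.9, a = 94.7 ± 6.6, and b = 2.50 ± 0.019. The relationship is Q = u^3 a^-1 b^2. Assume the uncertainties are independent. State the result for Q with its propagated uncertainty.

(1.38 ± 0.116) × 10^5

Q is a product of powers, so relative uncertainties combine in quadrature:
  (3·δu/u)² = (3×0.0148)² = 0.00198;  (-1·δa/a)² = (-1×0.0697)² = 0.00486;  (2·δb/b)² = (2×0.00760)² = 0.000231
δQ/Q = √(0.00707) = 0.0841
Q = 1.38e+05, so δQ = 0.0841 × 1.38e+05 = 11600.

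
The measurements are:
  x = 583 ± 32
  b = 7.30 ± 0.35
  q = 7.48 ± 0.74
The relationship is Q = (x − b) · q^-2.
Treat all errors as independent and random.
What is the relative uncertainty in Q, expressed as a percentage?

Let u = x − b = 576. δu = √(δx² + δb²) = √(1020 + 0.122) = 32.0, so δu/u = 0.0556.
Q is then a monomial in u, q:
δQ/Q = √((δu/u)² + (-2·δq/q)²) = √(0.00309 + 0.0391) = 0.206

20.6%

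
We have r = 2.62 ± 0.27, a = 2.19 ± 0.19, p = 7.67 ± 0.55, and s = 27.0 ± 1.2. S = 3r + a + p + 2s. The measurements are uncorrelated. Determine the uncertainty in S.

2.60

S is a linear combination, so absolute uncertainties add in quadrature:
  (3·δr)² = 0.656;  (δa)² = 0.0361;  (δp)² = 0.303;  (2·δs)² = 5.76
δS = √(6.75) = 2.60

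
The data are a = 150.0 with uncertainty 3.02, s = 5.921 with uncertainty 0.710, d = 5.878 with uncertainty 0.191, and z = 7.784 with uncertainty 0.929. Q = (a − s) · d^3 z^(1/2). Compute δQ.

9500

Let u = a − s = 144.1. δu = √(δa² + δs²) = √(9.12 + 0.504) = 3.10, so δu/u = 0.0215.
Q is then a monomial in u, d, z:
δQ/Q = √((δu/u)² + (3·δd/d)² + (½·δz/z)²) = √(0.000464 + 0.00950 + 0.00356) = 0.116
Q = 81640, so δQ = 0.116 × 81640 = 9500.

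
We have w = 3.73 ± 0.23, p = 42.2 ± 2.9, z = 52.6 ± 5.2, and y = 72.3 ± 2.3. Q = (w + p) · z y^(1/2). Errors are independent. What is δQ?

2430

Let u = w + p = 45.9. δu = √(δw² + δp²) = √(0.0529 + 8.41) = 2.91, so δu/u = 0.0633.
Q is then a monomial in u, z, y:
δQ/Q = √((δu/u)² + (1·δz/z)² + (½·δy/y)²) = √(0.00401 + 0.00977 + 0.000253) = 0.118
Q = 20500, so δQ = 0.118 × 20500 = 2430.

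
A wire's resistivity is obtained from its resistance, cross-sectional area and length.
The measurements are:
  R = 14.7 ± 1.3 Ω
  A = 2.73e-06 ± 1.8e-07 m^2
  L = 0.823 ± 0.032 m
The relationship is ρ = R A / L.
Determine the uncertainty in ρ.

Relative error in a monomial: (δρ/ρ)² = Σ (nᵢ · δxᵢ/xᵢ)².
  (1·δR/R)² = (1×0.0884)² = 0.00782;  (1·δA/A)² = (1×0.0659)² = 0.00435;  (-1·δL/L)² = (-1×0.0389)² = 0.00151
δρ/ρ = √(0.0137) = 0.117
ρ = 4.88e-05 Ω·m, so δρ = 0.117 × 4.88e-05 = 5.7e-06 Ω·m.

5.7e-06 Ω·m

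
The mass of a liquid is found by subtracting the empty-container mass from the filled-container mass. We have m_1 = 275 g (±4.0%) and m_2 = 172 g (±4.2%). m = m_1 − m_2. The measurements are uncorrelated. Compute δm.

Sums and differences: (δm)² = Σ (cᵢ δxᵢ)².
  (δm_1)² = 121;  (δm_2)² = 52.2
δm = √(173) = 13.2 g

13.2 g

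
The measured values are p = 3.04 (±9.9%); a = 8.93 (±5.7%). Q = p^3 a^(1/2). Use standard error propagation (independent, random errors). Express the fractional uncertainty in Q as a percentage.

Q is a product of powers, so relative uncertainties combine in quadrature:
  (3·δp/p)² = (3×0.0990)² = 0.0882;  (½·δa/a)² = (0.5×0.0570)² = 0.000812
δQ/Q = √(0.0890) = 0.298

29.8%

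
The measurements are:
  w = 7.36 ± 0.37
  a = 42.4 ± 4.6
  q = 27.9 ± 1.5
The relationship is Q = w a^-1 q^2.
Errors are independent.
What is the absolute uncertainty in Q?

21.7

Products/powers → add relative errors in quadrature, weighted by exponent:
  (1·δw/w)² = (1×0.0503)² = 0.00253;  (-1·δa/a)² = (-1×0.108)² = 0.0118;  (2·δq/q)² = (2×0.0538)² = 0.0116
δQ/Q = √(0.0259) = 0.161
Q = 135, so δQ = 0.161 × 135 = 21.7.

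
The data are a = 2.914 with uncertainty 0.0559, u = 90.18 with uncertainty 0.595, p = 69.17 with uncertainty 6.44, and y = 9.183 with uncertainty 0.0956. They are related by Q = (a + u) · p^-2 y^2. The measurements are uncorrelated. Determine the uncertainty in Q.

0.308

Let w = a + u = 93.09. δw = √(δa² + δu²) = √(0.00312 + 0.354) = 0.598, so δw/w = 0.00642.
Q is then a monomial in w, p, y:
δQ/Q = √((δw/w)² + (-2·δp/p)² + (2·δy/y)²) = √(4.12e-05 + 0.0347 + 0.000434) = 0.187
Q = 1.641, so δQ = 0.187 × 1.641 = 0.308.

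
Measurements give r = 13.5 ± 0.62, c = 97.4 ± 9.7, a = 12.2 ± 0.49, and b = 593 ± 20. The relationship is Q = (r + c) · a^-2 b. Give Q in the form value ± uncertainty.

442 ± 54.6

Let u = r + c = 111. δu = √(δr² + δc²) = √(0.384 + 94.1) = 9.72, so δu/u = 0.0876.
Q is then a monomial in u, a, b:
δQ/Q = √((δu/u)² + (-2·δa/a)² + (1·δb/b)²) = √(0.00768 + 0.00645 + 0.00114) = 0.124
Q = 442, so δQ = 0.124 × 442 = 54.6.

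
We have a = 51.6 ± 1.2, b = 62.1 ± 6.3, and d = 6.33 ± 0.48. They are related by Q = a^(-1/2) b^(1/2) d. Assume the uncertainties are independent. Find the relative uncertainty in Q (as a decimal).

0.0920

Q is a product of powers, so relative uncertainties combine in quadrature:
  (−½·δa/a)² = (-0.5×0.0233)² = 0.000135;  (½·δb/b)² = (0.5×0.101)² = 0.00257;  (1·δd/d)² = (1×0.0758)² = 0.00575
δQ/Q = √(0.00846) = 0.0920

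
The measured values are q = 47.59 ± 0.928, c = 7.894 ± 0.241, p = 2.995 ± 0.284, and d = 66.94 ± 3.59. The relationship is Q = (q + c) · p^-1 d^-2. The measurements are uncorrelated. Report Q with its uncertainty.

0.004134 ± 0.000596

Let u = q + c = 55.48. δu = √(δq² + δc²) = √(0.861 + 0.0581) = 0.959, so δu/u = 0.0173.
Q is then a monomial in u, p, d:
δQ/Q = √((δu/u)² + (-1·δp/p)² + (-2·δd/d)²) = √(0.000299 + 0.00899 + 0.0115) = 0.144
Q = 0.004134, so δQ = 0.144 × 0.004134 = 0.000596.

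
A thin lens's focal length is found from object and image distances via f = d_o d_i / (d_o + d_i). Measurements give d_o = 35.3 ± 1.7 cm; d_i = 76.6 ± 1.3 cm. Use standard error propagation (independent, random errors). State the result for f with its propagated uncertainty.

24.2 ± 0.807 cm

∂f/∂d_o = (d_i/(d_o+d_i))² = 0.469;  ∂f/∂d_i = (d_o/(d_o+d_i))² = 0.0995
δf = √((∂f/∂d_o · δd_o)² + (∂f/∂d_i · δd_i)²) = √(0.635 + 0.0167) = 0.807 cm
f = 24.2 cm.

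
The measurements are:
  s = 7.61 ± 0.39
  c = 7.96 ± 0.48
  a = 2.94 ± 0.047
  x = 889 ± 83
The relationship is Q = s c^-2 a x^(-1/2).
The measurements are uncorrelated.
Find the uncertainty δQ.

Relative error in a monomial: (δQ/Q)² = Σ (nᵢ · δxᵢ/xᵢ)².
  (1·δs/s)² = (1×0.0512)² = 0.00263;  (-2·δc/c)² = (-2×0.0603)² = 0.0145;  (1·δa/a)² = (1×0.0160)² = 0.000256;  (−½·δx/x)² = (-0.5×0.0934)² = 0.00218
δQ/Q = √(0.0196) = 0.140
Q = 0.0118, so δQ = 0.140 × 0.0118 = 0.00166.

0.00166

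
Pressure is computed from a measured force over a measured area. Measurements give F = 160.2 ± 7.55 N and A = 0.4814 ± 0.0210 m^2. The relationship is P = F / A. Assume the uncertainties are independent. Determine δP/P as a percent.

6.42%

For a monomial P ∝ F, A^-1, fractional errors add in quadrature:
  (1·δF/F)² = (1×0.0471)² = 0.00222;  (-1·δA/A)² = (-1×0.0436)² = 0.00190
δP/P = √(0.00412) = 0.0642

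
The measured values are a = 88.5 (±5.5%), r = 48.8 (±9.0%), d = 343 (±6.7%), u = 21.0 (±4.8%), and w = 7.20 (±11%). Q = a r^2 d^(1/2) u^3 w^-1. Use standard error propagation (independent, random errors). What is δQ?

1.32e+09

Relative error in a monomial: (δQ/Q)² = Σ (nᵢ · δxᵢ/xᵢ)².
  (1·δa/a)² = (1×0.0550)² = 0.00302;  (2·δr/r)² = (2×0.0900)² = 0.0324;  (½·δd/d)² = (0.5×0.0670)² = 0.00112;  (3·δu/u)² = (3×0.0480)² = 0.0207;  (-1·δw/w)² = (-1×0.110)² = 0.0121
δQ/Q = √(0.0694) = 0.263
Q = 5.02e+09, so δQ = 0.263 × 5.02e+09 = 1.32e+09.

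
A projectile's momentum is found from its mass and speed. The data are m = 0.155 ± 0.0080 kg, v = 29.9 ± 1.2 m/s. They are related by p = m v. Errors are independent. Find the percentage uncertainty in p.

Products/powers → add relative errors in quadrature, weighted by exponent:
  (1·δm/m)² = (1×0.0516)² = 0.00266;  (1·δv/v)² = (1×0.0401)² = 0.00161
δp/p = √(0.00427) = 0.0654

6.54%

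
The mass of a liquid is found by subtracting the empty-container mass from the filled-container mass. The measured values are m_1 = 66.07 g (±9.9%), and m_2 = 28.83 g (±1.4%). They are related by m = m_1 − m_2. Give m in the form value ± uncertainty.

37.24 ± 6.55 g

For a sum/difference, combine absolute errors in quadrature:
  (δm_1)² = 42.8;  (δm_2)² = 0.163
δm = √(42.9) = 6.55 g
m = 37.24 g.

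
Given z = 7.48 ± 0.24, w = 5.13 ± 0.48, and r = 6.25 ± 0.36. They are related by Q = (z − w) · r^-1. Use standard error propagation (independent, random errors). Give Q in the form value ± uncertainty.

Let u = z − w = 2.35. δu = √(δz² + δw²) = √(0.0576 + 0.230) = 0.537, so δu/u = 0.228.
Q is then a monomial in u, r:
δQ/Q = √((δu/u)² + (-1·δr/r)²) = √(0.0522 + 0.00332) = 0.236
Q = 0.376, so δQ = 0.236 × 0.376 = 0.0886.

0.376 ± 0.0886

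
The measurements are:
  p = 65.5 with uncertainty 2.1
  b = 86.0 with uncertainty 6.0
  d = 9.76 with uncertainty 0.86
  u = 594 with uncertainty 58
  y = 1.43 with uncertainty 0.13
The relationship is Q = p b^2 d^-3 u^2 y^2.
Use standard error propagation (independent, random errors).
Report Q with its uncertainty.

(3.76 ± 1.51) × 10^8

Q is a product of powers, so relative uncertainties combine in quadrature:
  (1·δp/p)² = (1×0.0321)² = 0.00103;  (2·δb/b)² = (2×0.0698)² = 0.0195;  (-3·δd/d)² = (-3×0.0881)² = 0.0699;  (2·δu/u)² = (2×0.0976)² = 0.0381;  (2·δy/y)² = (2×0.0909)² = 0.0331
δQ/Q = √(0.162) = 0.402
Q = 3.76e+08, so δQ = 0.402 × 3.76e+08 = 1.51e+08.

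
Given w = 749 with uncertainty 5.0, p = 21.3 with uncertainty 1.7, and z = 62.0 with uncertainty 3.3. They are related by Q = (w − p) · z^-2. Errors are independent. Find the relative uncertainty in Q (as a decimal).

Let u = w − p = 728. δu = √(δw² + δp²) = √(25.0 + 2.89) = 5.28, so δu/u = 0.00726.
Q is then a monomial in u, z:
δQ/Q = √((δu/u)² + (-2·δz/z)²) = √(5.27e-05 + 0.0113) = 0.107

0.107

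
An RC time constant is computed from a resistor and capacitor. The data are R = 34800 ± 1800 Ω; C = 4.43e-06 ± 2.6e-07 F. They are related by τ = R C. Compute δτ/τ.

0.0782

τ is a product of powers, so relative uncertainties combine in quadrature:
  (1·δR/R)² = (1×0.0517)² = 0.00268;  (1·δC/C)² = (1×0.0587)² = 0.00344
δτ/τ = √(0.00612) = 0.0782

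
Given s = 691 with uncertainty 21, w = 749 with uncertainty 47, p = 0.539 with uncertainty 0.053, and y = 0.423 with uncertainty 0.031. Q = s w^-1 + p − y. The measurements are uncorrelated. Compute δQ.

0.0889

Let h = s·w^-1 = 0.923. δh/h = √((1·δs/s)² + (-1·δw/w)²) = √(0.000924 + 0.00394) = 0.0697, so δh = 0.0643.
Q = h + p − y: δQ = √(δh² + δp² + δy²) = √(0.00414 + 0.00281 + 0.000961) = 0.0889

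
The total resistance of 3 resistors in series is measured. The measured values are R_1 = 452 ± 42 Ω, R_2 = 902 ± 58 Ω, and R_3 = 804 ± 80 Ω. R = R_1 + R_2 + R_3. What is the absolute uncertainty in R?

107 Ω

R is a linear combination, so absolute uncertainties add in quadrature:
  (δR_1)² = 1760;  (δR_2)² = 3360;  (δR_3)² = 6400
δR = √(11500) = 107 Ω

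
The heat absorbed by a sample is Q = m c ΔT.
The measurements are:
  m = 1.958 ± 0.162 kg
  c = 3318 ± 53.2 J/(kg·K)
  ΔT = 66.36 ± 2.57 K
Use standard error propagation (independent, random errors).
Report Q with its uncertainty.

431100 ± 40000 J

Since Q is a product/quotient, work with relative uncertainties:
  (1·δm/m)² = (1×0.0827)² = 0.00685;  (1·δc/c)² = (1×0.0160)² = 0.000257;  (1·δΔT/ΔT)² = (1×0.0387)² = 0.00150
δQ/Q = √(0.00860) = 0.0927
Q = 431100 J, so δQ = 0.0927 × 431100 = 40000 J.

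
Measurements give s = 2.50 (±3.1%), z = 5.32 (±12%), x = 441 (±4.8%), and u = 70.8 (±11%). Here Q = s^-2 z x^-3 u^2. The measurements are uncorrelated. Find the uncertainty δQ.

Relative error in a monomial: (δQ/Q)² = Σ (nᵢ · δxᵢ/xᵢ)².
  (-2·δs/s)² = (-2×0.0310)² = 0.00384;  (1·δz/z)² = (1×0.120)² = 0.0144;  (-3·δx/x)² = (-3×0.0480)² = 0.0207;  (2·δu/u)² = (2×0.110)² = 0.0484
δQ/Q = √(0.0874) = 0.296
Q = 4.97e-05, so δQ = 0.296 × 4.97e-05 = 1.47e-05.

1.47e-05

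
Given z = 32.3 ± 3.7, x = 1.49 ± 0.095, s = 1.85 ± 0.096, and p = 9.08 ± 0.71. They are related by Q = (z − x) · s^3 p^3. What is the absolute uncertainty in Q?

44700

Let u = z − x = 30.8. δu = √(δz² + δx²) = √(13.7 + 0.00903) = 3.70, so δu/u = 0.120.
Q is then a monomial in u, s, p:
δQ/Q = √((δu/u)² + (3·δs/s)² + (3·δp/p)²) = √(0.0144 + 0.0242 + 0.0550) = 0.306
Q = 1.46e+05, so δQ = 0.306 × 1.46e+05 = 44700.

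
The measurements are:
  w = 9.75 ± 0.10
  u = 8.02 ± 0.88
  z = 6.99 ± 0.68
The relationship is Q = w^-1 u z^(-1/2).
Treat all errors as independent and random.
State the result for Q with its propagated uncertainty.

Relative error in a monomial: (δQ/Q)² = Σ (nᵢ · δxᵢ/xᵢ)².
  (-1·δw/w)² = (-1×0.0103)² = 0.000105;  (1·δu/u)² = (1×0.110)² = 0.0120;  (−½·δz/z)² = (-0.5×0.0973)² = 0.00237
δQ/Q = √(0.0145) = 0.120
Q = 0.311, so δQ = 0.120 × 0.311 = 0.0375.

0.311 ± 0.0375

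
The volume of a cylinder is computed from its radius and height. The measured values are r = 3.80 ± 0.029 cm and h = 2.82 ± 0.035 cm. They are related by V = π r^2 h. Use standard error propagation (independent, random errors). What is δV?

2.52 cm^3

Relative error in a monomial: (δV/V)² = Σ (nᵢ · δxᵢ/xᵢ)².
  (2·δr/r)² = (2×0.00763)² = 0.000233;  (1·δh/h)² = (1×0.0124)² = 0.000154
δV/V = √(0.000387) = 0.0197
V = 128 cm^3, so δV = 0.0197 × 128 = 2.52 cm^3.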